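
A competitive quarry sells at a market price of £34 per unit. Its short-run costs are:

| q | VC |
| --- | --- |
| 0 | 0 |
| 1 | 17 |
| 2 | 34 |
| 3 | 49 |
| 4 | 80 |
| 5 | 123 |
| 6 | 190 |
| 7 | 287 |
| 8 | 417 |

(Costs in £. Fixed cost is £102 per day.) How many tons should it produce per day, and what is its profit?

q = 4; profit = -£46

Tabulate TR − TC: q=0: -102; q=1: -85; q=2: -68; q=3: -49; q=4: -46; q=5: -55; q=6: -88; q=7: -151; q=8: -247.
Profit is maximized at q = 4. AVC there is 80/4 = £20 ≤ P, so producing beats shutting down (which would give -£102).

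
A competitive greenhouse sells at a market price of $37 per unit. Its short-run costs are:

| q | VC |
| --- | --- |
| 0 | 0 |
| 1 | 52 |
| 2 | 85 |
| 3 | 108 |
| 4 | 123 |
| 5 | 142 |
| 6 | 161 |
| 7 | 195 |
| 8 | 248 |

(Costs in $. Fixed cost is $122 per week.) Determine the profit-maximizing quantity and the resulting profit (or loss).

q = 7; profit = -$58

Profit at each row (π = 37q − TC): q=0: -122; q=1: -137; q=2: -133; q=3: -119; q=4: -97; q=5: -79; q=6: -61; q=7: -58; q=8: -74.
Profit is maximized at q = 7. AVC there is 195/7 = $27.86 ≤ P, so producing beats shutting down (which would give -$122).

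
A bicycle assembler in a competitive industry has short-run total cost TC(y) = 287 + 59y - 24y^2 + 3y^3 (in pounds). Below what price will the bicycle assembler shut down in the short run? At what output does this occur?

£11 per unit, at y = 4

Short-run supply begins at min AVC. From VC = 59y - 24y^2 + 3y^3, AVC = 59 - 24y + 3y^2.
dAVC/dy = -24 + 6y = 0 gives y = 4. min AVC = 59 - 24·4 + 3·4^2 = 11.
For P < £11 the firm produces nothing.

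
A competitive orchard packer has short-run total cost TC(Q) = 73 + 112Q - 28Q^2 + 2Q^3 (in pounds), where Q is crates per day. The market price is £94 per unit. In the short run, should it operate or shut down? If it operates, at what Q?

Variable cost is VC = 112Q - 28Q^2 + 2Q^3, so AVC = VC/Q = 112 - 28Q + 2Q^2 and MC = dTC/dQ = 112 - 56Q + 6Q^2.
AVC is minimized where dAVC/dQ = -28 + 4Q = 0, at Q = 7; min AVC = 112 - 28·7 + 2·7^2 = £14.
P = £94 exceeds min AVC = £14, so the firm stays open.
Solving P = MC: 18 - 56Q + 6Q^2 = 0 ⇒ Q = 1/3 or 9. On the upward-sloping branch, Q* = 9.
Check: AVC at Q = 9 is £22 ≤ P, so revenue covers variable cost.
Profit = P·Q − TC = 94·9 − 271 = £575.

Produce at Q = 9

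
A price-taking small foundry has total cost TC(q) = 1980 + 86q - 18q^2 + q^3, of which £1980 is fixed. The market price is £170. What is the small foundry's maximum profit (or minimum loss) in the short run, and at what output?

Profit = -£20 at q = 14

AVC = 86 - 18q + q^2; min AVC = £5 at q = 9. Since P = £170 ≥ min AVC, the firm produces.
With MC = 86 - 36q + 3q^2, P = MC on the upward-sloping part at q* = 14.
TR = 170·14 = 2380. TC = 1980 + 420 = 2400. Profit = 2380 − 2400 = -£20.
By producing, the firm covers all variable cost plus £1960 of fixed cost; shutting down would lose the full £1980.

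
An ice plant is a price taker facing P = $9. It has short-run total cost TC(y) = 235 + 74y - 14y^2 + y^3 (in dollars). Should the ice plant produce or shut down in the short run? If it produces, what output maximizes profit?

Shut down

From TC, MC = TC'(y) = 74 - 28y + 3y^2 and AVC = VC/y = 74 - 14y + y^2.
The AVC parabola has its vertex at y = 14/2 = 7, where AVC = 74 - 14·7 + 7^2 = $25.
With P < min AVC ($9 < $25), every unit sold adds to the loss.
The firm minimizes its loss by shutting down and losing only its fixed cost of $235.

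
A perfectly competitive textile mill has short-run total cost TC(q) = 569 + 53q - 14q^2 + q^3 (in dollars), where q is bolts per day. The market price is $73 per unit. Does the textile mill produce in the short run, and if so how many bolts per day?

Variable cost is VC = 53q - 14q^2 + q^3, so AVC = VC/q = 53 - 14q + q^2 and MC = dTC/dq = 53 - 28q + 3q^2.
AVC hits its minimum where MC = AVC, at q = 7, giving min AVC = 53 - 14·7 + 7^2 = $4.
Because $73 ≥ $4, revenue can cover variable cost; the firm operates.
Solving P = MC: -20 - 28q + 3q^2 = 0 ⇒ q = -2/3 or 10. On the upward-sloping branch, q* = 10.
Check: AVC at q = 10 is $13 ≤ P, so revenue covers variable cost.
Profit = P·q − TC = 73·10 − 699 = $31.

Produce at q = 10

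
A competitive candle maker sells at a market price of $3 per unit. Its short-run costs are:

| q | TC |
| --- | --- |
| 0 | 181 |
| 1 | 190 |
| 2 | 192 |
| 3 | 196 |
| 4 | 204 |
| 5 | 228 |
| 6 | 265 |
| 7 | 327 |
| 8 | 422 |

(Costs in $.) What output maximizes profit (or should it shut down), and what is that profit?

q = 0 (shut down); profit = -$181

Profit at each row (π = 3q − TC): q=0: -181; q=1: -187; q=2: -186; q=3: -187; q=4: -192; q=5: -213; q=6: -247; q=7: -306; q=8: -398.
Profit is highest at q = 0. Equivalently, the lowest AVC in the table is 15/3 ≈ $5 at q = 3, and P = $3 falls below it — price never covers variable cost, so the firm shuts down and loses only its fixed cost.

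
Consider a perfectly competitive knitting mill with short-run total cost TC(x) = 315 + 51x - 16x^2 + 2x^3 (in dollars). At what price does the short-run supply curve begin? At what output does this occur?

The shutdown price is the minimum of AVC. VC = 51x - 16x^2 + 2x^3, so AVC = 51 - 16x + 2x^2.
At the minimum of AVC, MC = AVC. MC = 51 - 32x + 6x^2; setting MC = AVC gives 4x^2 - 16x = 0, so x = 4. min AVC = 19.
For P < $19 the firm produces nothing.

$19 per unit, at x = 4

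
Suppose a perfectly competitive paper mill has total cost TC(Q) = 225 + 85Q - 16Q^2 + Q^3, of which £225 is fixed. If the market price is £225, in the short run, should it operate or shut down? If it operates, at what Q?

From TC, MC = TC'(Q) = 85 - 32Q + 3Q^2 and AVC = VC/Q = 85 - 16Q + Q^2.
The AVC parabola has its vertex at Q = 16/2 = 8, where AVC = 85 - 16·8 + 8^2 = £21.
Since P = £225 ≥ min AVC = £21, price covers variable cost and the firm should produce.
P = MC gives -140 - 32Q + 3Q^2 = 0, with roots -10/3 and 14. Take the larger (rising MC): Q* = 14.
Check: AVC at Q = 14 is £57 ≤ P, so revenue covers variable cost.
Profit = P·Q − TC = 225·14 − 1023 = £2127.

Produce at Q = 14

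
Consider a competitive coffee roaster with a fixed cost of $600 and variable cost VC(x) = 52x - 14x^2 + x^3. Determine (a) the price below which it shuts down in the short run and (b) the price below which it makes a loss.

AVC = 52 - 14x + x^2; minimized at x = 7, giving min AVC = $3. That is the shutdown price.
ATC = 600/x + 52 - 14x + x^2. Setting dATC/dx = −600/x^2 − 14 + 2x = 0 gives x = 10 (since 2·10^3 − 14·10^2 = 600).
min ATC = 600/10 + 52 − 14·10 + 10^2 = $72. That is the break-even price.
Between these two prices the firm operates at a loss; above $72 it earns a profit.

Shutdown price = $3; break-even price = $72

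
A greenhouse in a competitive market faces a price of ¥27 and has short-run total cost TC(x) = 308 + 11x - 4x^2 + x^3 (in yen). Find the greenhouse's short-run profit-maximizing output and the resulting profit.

AVC = 11 - 4x + x^2; min AVC = ¥7 at x = 2. Since P = ¥27 ≥ min AVC, the firm produces.
With MC = 11 - 8x + 3x^2, P = MC on the upward-sloping part at x* = 4.
TR = 27·4 = 108. TC = 308 + 44 = 352. Profit = 108 − 352 = -¥244.
That loss of ¥244 beats the ¥308 the firm would lose by shutting down; producing recovers ¥64 of fixed cost.

Profit = -¥244 at x = 4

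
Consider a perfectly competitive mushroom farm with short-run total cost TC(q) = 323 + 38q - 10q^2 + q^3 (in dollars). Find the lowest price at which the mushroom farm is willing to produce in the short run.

The shutdown price is the minimum of AVC. VC = 38q - 10q^2 + q^3, so AVC = 38 - 10q + q^2.
dAVC/dq = -10 + 2q = 0 gives q = 5. min AVC = 38 - 10·5 + 5^2 = 13.
The firm shuts down for any P below $13.

$13 per unit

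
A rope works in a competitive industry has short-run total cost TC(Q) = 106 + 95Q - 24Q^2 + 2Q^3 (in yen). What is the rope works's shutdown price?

¥23 per unit

The firm shuts down when price falls below the minimum of average variable cost. AVC = VC/Q = 95 - 24Q + 2Q^2.
At the minimum of AVC, MC = AVC. MC = 95 - 48Q + 6Q^2; setting MC = AVC gives 4Q^2 - 24Q = 0, so Q = 6. min AVC = 23.
The firm shuts down for any P below ¥23.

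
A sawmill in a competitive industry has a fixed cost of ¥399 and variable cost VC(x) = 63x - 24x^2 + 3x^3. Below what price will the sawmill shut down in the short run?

¥15 per unit

The firm shuts down when price falls below the minimum of average variable cost. AVC = VC/x = 63 - 24x + 3x^2.
At the minimum of AVC, MC = AVC. MC = 63 - 48x + 9x^2; setting MC = AVC gives 6x^2 - 24x = 0, so x = 4. min AVC = 15.
The firm shuts down for any P below ¥15.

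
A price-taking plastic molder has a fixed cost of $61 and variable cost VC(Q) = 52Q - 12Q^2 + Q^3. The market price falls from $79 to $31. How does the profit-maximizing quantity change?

AVC = 52 - 12Q + Q^2, minimized at Q = 6 where min AVC = $16. MC = 52 - 24Q + 3Q^2.
At P = $79 ≥ min AVC, set P = MC on the rising branch: Q = 9.
At P = $31 ≥ min AVC, set P = MC: Q = 7. The firm stays open but cuts output.

Output falls from 9 to 7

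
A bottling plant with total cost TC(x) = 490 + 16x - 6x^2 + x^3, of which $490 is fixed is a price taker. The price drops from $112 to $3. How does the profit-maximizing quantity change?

AVC = 16 - 6x + x^2, minimized at x = 3 where min AVC = $7. MC = 16 - 12x + 3x^2.
At P = $112 ≥ min AVC, set P = MC on the rising branch: x = 8.
At P = $3 < min AVC = $7, price no longer covers variable cost at any output, so the firm shuts down: x = 0.

Output falls from 8 to 0 (the firm shuts down)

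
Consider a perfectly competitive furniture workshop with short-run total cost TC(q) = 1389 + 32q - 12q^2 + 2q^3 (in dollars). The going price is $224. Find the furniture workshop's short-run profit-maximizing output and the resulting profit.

AVC = 32 - 12q + 2q^2; min AVC = $14 at q = 3. Since P = $224 ≥ min AVC, the firm produces.
With MC = 32 - 24q + 6q^2, P = MC on the upward-sloping part at q* = 8.
TR = 224·8 = 1792. TC = 1389 + 512 = 1901. Profit = 1792 − 1901 = -$109.
Shutting down would mean losing the fixed cost of $1389, so operating at a loss of $109 is better by $1280.

Profit = -$109 at q = 8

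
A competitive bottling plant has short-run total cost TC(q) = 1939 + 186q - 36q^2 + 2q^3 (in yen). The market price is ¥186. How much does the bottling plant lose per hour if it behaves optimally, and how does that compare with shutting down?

AVC = 186 - 36q + 2q^2 has its minimum ¥24 at q = 9; price ¥186 clears that bar, so the firm operates.
MC = 186 - 72q + 6q^2. Setting P = MC and taking the root on the rising branch gives q* = 12.
TR = 186·12 = 2232. TC = 1939 + 504 = 2443. Profit = 2232 − 2443 = -¥211.
By producing, the firm covers all variable cost plus ¥1728 of fixed cost; shutting down would lose the full ¥1939.

Profit = -¥211 at q = 12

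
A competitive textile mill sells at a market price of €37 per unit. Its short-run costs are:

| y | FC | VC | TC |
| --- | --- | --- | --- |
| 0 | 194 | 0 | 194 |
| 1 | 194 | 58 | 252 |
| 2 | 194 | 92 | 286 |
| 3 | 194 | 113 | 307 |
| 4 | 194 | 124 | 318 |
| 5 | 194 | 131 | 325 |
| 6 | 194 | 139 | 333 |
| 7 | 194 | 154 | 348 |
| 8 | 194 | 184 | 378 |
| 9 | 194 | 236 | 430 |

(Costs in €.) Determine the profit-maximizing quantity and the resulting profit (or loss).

Tabulate TR − TC: y=0: -194; y=1: -215; y=2: -212; y=3: -196; y=4: -170; y=5: -140; y=6: -111; y=7: -89; y=8: -82; y=9: -97.
Profit is maximized at y = 8. AVC there is 184/8 = €23 ≤ P, so producing beats shutting down (which would give -€194).

y = 8; profit = -€82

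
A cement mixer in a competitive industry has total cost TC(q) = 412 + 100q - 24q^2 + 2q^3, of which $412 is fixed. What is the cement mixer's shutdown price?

The shutdown price is the minimum of AVC. VC = 100q - 24q^2 + 2q^3, so AVC = 100 - 24q + 2q^2.
dAVC/dq = -24 + 4q = 0 gives q = 6. min AVC = 100 - 24·6 + 2·6^2 = 28.
For P < $28 the firm produces nothing.

$28 per unit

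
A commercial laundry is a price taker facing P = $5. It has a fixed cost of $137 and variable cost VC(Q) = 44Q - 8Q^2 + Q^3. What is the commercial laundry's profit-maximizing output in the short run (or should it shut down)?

Shut down

Variable cost is VC = 44Q - 8Q^2 + Q^3, so AVC = VC/Q = 44 - 8Q + Q^2 and MC = dTC/dQ = 44 - 16Q + 3Q^2.
AVC hits its minimum where MC = AVC, at Q = 4, giving min AVC = 44 - 8·4 + 4^2 = $28.
P = $5 lies below min AVC = $28; no output level covers variable cost.
The firm minimizes its loss by shutting down and losing only its fixed cost of $137.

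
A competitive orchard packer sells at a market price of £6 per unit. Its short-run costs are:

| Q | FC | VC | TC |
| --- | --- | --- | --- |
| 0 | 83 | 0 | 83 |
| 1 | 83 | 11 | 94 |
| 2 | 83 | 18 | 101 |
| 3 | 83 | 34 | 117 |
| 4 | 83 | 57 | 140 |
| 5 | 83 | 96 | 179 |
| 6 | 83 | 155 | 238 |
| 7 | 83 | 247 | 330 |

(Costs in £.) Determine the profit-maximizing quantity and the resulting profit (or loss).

Compute π = P·Q − TC at each output: Q=0: -83; Q=1: -88; Q=2: -89; Q=3: -99; Q=4: -116; Q=5: -149; Q=6: -202; Q=7: -288.
Profit is highest at Q = 0. Equivalently, the lowest AVC in the table is 18/2 ≈ £9 at Q = 2, and P = £6 falls below it — price never covers variable cost, so the firm shuts down and loses only its fixed cost.

Q = 0 (shut down); profit = -£83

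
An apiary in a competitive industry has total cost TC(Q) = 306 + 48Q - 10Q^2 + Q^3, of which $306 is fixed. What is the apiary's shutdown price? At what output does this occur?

The shutdown price is the minimum of AVC. VC = 48Q - 10Q^2 + Q^3, so AVC = 48 - 10Q + Q^2.
At the minimum of AVC, MC = AVC. MC = 48 - 20Q + 3Q^2; setting MC = AVC gives 2Q^2 - 10Q = 0, so Q = 5. min AVC = 23.
For P < $23 the firm produces nothing.

$23 per unit, at Q = 5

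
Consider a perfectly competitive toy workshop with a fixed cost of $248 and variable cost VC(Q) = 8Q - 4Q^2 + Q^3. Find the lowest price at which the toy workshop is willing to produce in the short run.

$4 per unit

Short-run supply begins at min AVC. From VC = 8Q - 4Q^2 + Q^3, AVC = 8 - 4Q + Q^2.
At the minimum of AVC, MC = AVC. MC = 8 - 8Q + 3Q^2; setting MC = AVC gives 2Q^2 - 4Q = 0, so Q = 2. min AVC = 4.
For P < $4 the firm produces nothing.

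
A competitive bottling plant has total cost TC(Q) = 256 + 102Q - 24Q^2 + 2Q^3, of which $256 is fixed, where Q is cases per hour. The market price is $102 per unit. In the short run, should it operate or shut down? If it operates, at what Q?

Produce at Q = 8

Variable cost is VC = 102Q - 24Q^2 + 2Q^3, so AVC = VC/Q = 102 - 24Q + 2Q^2 and MC = dTC/dQ = 102 - 48Q + 6Q^2.
The AVC parabola has its vertex at Q = 24/4 = 6, where AVC = 102 - 24·6 + 2·6^2 = $30.
Because $102 ≥ $30, revenue can cover variable cost; the firm operates.
P = MC gives -48Q + 6Q^2 = 0, with roots 0 and 8. Take the larger (rising MC): Q* = 8.
Check: AVC at Q = 8 is $38 ≤ P, so revenue covers variable cost.
Profit = P·Q − TC = 102·8 − 560 = $256.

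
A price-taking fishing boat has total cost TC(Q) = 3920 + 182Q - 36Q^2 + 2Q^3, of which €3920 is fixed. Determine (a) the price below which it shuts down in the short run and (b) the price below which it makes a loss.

Shutdown price = €20; break-even price = €350

AVC = 182 - 36Q + 2Q^2; minimized at Q = 9, giving min AVC = €20. That is the shutdown price.
ATC = 3920/Q + 182 - 36Q + 2Q^2. Setting dATC/dQ = −3920/Q^2 − 36 + 4Q = 0 gives Q = 14 (since 4·14^3 − 36·14^2 = 3920).
min ATC = 3920/14 + 182 − 36·14 + 2·14^2 = €350. That is the break-even price.
Between these two prices the firm operates at a loss; above €350 it earns a profit.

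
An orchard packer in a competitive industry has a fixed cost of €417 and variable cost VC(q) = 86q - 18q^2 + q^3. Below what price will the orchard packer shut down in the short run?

The shutdown price is the minimum of AVC. VC = 86q - 18q^2 + q^3, so AVC = 86 - 18q + q^2.
At the minimum of AVC, MC = AVC. MC = 86 - 36q + 3q^2; setting MC = AVC gives 2q^2 - 18q = 0, so q = 9. min AVC = 5.
The firm shuts down for any P below €5.

€5 per unit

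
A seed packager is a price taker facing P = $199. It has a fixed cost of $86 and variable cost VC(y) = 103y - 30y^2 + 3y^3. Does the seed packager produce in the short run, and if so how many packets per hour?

Produce at y = 8

Strip out fixed cost: VC = 103y - 30y^2 + 3y^3. Then AVC = 103 - 30y + 3y^2 and MC = 103 - 60y + 9y^2.
The AVC parabola has its vertex at y = 30/6 = 5, where AVC = 103 - 30·5 + 3·5^2 = $28.
Since P = $199 ≥ min AVC = $28, price covers variable cost and the firm should produce.
Solving P = MC: -96 - 60y + 9y^2 = 0 ⇒ y = -4/3 or 8. On the upward-sloping branch, y* = 8.
Check: AVC at y = 8 is $55 ≤ P, so revenue covers variable cost.
Profit = P·y − TC = 199·8 − 526 = $1066.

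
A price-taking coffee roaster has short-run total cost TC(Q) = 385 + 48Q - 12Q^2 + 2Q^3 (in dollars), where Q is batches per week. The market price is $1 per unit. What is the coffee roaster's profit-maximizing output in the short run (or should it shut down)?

Shut down

From TC, MC = TC'(Q) = 48 - 24Q + 6Q^2 and AVC = VC/Q = 48 - 12Q + 2Q^2.
The AVC parabola has its vertex at Q = 12/4 = 3, where AVC = 48 - 12·3 + 2·3^2 = $30.
Since P = $1 < min AVC = $30, price fails to cover variable cost at any output.
Best response: produce nothing and absorb the $385 fixed cost.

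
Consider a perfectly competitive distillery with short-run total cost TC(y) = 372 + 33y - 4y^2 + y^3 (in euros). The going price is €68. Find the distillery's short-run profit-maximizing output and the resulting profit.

AVC = 33 - 4y + y^2 has its minimum €29 at y = 2; price €68 clears that bar, so the firm operates.
MC = 33 - 8y + 3y^2. Setting P = MC and taking the root on the rising branch gives y* = 5.
TR = 68·5 = 340. TC = 372 + 190 = 562. Profit = 340 − 562 = -€222.
By producing, the firm covers all variable cost plus €150 of fixed cost; shutting down would lose the full €372.

Profit = -€222 at y = 5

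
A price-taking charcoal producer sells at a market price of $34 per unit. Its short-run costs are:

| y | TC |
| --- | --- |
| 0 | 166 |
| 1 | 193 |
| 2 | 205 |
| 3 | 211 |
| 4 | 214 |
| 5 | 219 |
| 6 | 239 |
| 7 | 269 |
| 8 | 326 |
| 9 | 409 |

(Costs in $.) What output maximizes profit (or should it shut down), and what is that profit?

y = 7; profit = -$31

Profit at each row (π = 34y − TC): y=0: -166; y=1: -159; y=2: -137; y=3: -109; y=4: -78; y=5: -49; y=6: -35; y=7: -31; y=8: -54; y=9: -103.
Profit is maximized at y = 7. AVC there is 103/7 = $14.71 ≤ P, so producing beats shutting down (which would give -$166).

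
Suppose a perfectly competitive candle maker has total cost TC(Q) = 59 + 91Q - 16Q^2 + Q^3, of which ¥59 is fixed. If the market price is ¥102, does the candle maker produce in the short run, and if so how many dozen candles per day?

Produce at Q = 11

Strip out fixed cost: VC = 91Q - 16Q^2 + Q^3. Then AVC = 91 - 16Q + Q^2 and MC = 91 - 32Q + 3Q^2.
The AVC parabola has its vertex at Q = 16/2 = 8, where AVC = 91 - 16·8 + 8^2 = ¥27.
Since P = ¥102 ≥ min AVC = ¥27, price covers variable cost and the firm should produce.
Solving P = MC: -11 - 32Q + 3Q^2 = 0 ⇒ Q = -1/3 or 11. On the upward-sloping branch, Q* = 11.
Check: AVC at Q = 11 is ¥36 ≤ P, so revenue covers variable cost.
Profit = P·Q − TC = 102·11 − 455 = ¥667.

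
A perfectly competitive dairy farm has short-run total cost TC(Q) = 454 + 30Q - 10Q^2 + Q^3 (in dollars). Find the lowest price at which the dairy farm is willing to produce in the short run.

The firm shuts down when price falls below the minimum of average variable cost. AVC = VC/Q = 30 - 10Q + Q^2.
At the minimum of AVC, MC = AVC. MC = 30 - 20Q + 3Q^2; setting MC = AVC gives 2Q^2 - 10Q = 0, so Q = 5. min AVC = 5.
So the shutdown price is $5.

$5 per unit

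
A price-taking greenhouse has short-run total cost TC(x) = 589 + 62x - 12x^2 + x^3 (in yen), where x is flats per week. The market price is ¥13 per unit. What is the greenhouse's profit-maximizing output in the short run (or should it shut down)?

Strip out fixed cost: VC = 62x - 12x^2 + x^3. Then AVC = 62 - 12x + x^2 and MC = 62 - 24x + 3x^2.
The AVC parabola has its vertex at x = 12/2 = 6, where AVC = 62 - 12·6 + 6^2 = ¥26.
With P < min AVC (¥13 < ¥26), every unit sold adds to the loss.
The firm minimizes its loss by shutting down and losing only its fixed cost of ¥589.

Shut down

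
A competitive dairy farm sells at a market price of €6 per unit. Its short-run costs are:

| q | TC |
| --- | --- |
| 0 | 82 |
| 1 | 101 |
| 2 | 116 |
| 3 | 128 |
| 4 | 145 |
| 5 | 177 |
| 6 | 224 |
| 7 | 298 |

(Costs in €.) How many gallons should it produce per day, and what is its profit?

Profit at each row (π = 6q − TC): q=0: -82; q=1: -95; q=2: -104; q=3: -110; q=4: -121; q=5: -147; q=6: -188; q=7: -256.
Profit is highest at q = 0. Equivalently, the lowest AVC in the table is 46/3 ≈ €15.33 at q = 3, and P = €6 falls below it — price never covers variable cost, so the firm shuts down and loses only its fixed cost.

q = 0 (shut down); profit = -€82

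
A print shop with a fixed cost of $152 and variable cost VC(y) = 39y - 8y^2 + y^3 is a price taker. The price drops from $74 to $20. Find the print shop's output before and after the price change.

Output falls from 7 to 0 (the firm shuts down)

AVC = 39 - 8y + y^2, minimized at y = 4 where min AVC = $23. MC = 39 - 16y + 3y^2.
At P = $74 ≥ min AVC, set P = MC on the rising branch: y = 7.
At P = $20 < min AVC = $23, price no longer covers variable cost at any output, so the firm shuts down: y = 0.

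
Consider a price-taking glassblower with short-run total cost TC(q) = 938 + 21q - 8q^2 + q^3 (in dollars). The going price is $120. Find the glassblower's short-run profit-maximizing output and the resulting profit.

AVC = 21 - 8q + q^2; min AVC = $5 at q = 4. Since P = $120 ≥ min AVC, the firm produces.
MC = 21 - 16q + 3q^2. Setting P = MC and taking the root on the rising branch gives q* = 9.
TR = 120·9 = 1080. TC = 938 + 270 = 1208. Profit = 1080 − 1208 = -$128.
By producing, the firm covers all variable cost plus $810 of fixed cost; shutting down would lose the full $938.

Profit = -$128 at q = 9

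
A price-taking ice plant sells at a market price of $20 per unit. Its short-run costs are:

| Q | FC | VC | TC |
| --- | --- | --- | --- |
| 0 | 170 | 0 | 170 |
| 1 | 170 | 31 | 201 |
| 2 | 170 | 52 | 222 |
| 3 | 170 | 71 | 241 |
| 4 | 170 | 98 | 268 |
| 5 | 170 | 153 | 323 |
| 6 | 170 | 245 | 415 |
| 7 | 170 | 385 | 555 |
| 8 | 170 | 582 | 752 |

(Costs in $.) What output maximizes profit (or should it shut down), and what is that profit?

Q = 0 (shut down); profit = -$170

Tabulate TR − TC: Q=0: -170; Q=1: -181; Q=2: -182; Q=3: -181; Q=4: -188; Q=5: -223; Q=6: -295; Q=7: -415; Q=8: -592.
Profit is highest at Q = 0. Equivalently, the lowest AVC in the table is 71/3 ≈ $23.67 at Q = 3, and P = $20 falls below it — price never covers variable cost, so the firm shuts down and loses only its fixed cost.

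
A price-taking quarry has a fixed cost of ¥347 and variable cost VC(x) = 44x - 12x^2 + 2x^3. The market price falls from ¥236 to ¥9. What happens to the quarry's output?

Output falls from 8 to 0 (the firm shuts down)

AVC = 44 - 12x + 2x^2, minimized at x = 3 where min AVC = ¥26. MC = 44 - 24x + 6x^2.
At P = ¥236 ≥ min AVC, set P = MC on the rising branch: x = 8.
At P = ¥9 < min AVC = ¥26, price no longer covers variable cost at any output, so the firm shuts down: x = 0.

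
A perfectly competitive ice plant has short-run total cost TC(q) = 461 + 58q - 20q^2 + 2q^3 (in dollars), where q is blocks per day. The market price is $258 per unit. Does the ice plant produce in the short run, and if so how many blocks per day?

Produce at q = 10

Variable cost is VC = 58q - 20q^2 + 2q^3, so AVC = VC/q = 58 - 20q + 2q^2 and MC = dTC/dq = 58 - 40q + 6q^2.
AVC is minimized where dAVC/dq = -20 + 4q = 0, at q = 5; min AVC = 58 - 20·5 + 2·5^2 = $8.
Since P = $258 ≥ min AVC = $8, price covers variable cost and the firm should produce.
Set P = MC: 258 = 58 - 40q + 6q^2 → -200 - 40q + 6q^2 = 0. The roots are q = -10/3 and q = 10; the profit-maximizing output is on the rising part of MC, so q* = 10.
Check: AVC at q = 10 is $58 ≤ P, so revenue covers variable cost.
Profit = P·q − TC = 258·10 − 1041 = $1539.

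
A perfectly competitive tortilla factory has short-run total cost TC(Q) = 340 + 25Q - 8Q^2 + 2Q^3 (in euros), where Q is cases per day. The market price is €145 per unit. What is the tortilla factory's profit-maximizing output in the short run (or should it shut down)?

From TC, MC = TC'(Q) = 25 - 16Q + 6Q^2 and AVC = VC/Q = 25 - 8Q + 2Q^2.
AVC hits its minimum where MC = AVC, at Q = 2, giving min AVC = 25 - 8·2 + 2·2^2 = €17.
Since P = €145 ≥ min AVC = €17, price covers variable cost and the firm should produce.
Solving P = MC: -120 - 16Q + 6Q^2 = 0 ⇒ Q = -10/3 or 6. On the upward-sloping branch, Q* = 6.
Check: AVC at Q = 6 is €49 ≤ P, so revenue covers variable cost.
Profit = P·Q − TC = 145·6 − 634 = €236.

Produce at Q = 6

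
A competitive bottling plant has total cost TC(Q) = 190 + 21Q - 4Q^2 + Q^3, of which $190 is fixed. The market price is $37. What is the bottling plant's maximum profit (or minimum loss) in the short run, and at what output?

AVC = 21 - 4Q + Q^2 has its minimum $17 at Q = 2; price $37 clears that bar, so the firm operates.
With MC = 21 - 8Q + 3Q^2, P = MC on the upward-sloping part at Q* = 4.
TR = 37·4 = 148. TC = 190 + 84 = 274. Profit = 148 − 274 = -$126.
Shutting down would mean losing the fixed cost of $190, so operating at a loss of $126 is better by $64.

Profit = -$126 at Q = 4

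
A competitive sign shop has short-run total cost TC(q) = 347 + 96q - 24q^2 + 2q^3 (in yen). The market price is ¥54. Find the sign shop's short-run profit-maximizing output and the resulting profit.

Profit = -¥151 at q = 7

AVC = 96 - 24q + 2q^2; min AVC = ¥24 at q = 6. Since P = ¥54 ≥ min AVC, the firm produces.
MC = 96 - 48q + 6q^2. Setting P = MC and taking the root on the rising branch gives q* = 7.
TR = 54·7 = 378. TC = 347 + 182 = 529. Profit = 378 − 529 = -¥151.
By producing, the firm covers all variable cost plus ¥196 of fixed cost; shutting down would lose the full ¥347.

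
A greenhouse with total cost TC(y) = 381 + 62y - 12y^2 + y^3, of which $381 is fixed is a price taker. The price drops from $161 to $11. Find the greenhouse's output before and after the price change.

AVC = 62 - 12y + y^2, minimized at y = 6 where min AVC = $26. MC = 62 - 24y + 3y^2.
At P = $161 ≥ min AVC, set P = MC on the rising branch: y = 11.
At P = $11 < min AVC = $26, price no longer covers variable cost at any output, so the firm shuts down: y = 0.

Output falls from 11 to 0 (the firm shuts down)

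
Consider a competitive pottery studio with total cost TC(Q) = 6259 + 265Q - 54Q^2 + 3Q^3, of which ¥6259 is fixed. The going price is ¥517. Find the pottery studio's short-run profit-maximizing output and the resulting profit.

AVC = 265 - 54Q + 3Q^2; min AVC = ¥22 at Q = 9. Since P = ¥517 ≥ min AVC, the firm produces.
With MC = 265 - 108Q + 9Q^2, P = MC on the upward-sloping part at Q* = 14.
TR = 517·14 = 7238. TC = 6259 + 1358 = 7617. Profit = 7238 − 7617 = -¥379.
That loss of ¥379 beats the ¥6259 the firm would lose by shutting down; producing recovers ¥5880 of fixed cost.

Profit = -¥379 at Q = 14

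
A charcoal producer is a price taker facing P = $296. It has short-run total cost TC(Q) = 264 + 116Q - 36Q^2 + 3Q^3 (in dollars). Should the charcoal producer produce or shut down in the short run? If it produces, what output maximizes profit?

Produce at Q = 10

From TC, MC = TC'(Q) = 116 - 72Q + 9Q^2 and AVC = VC/Q = 116 - 36Q + 3Q^2.
AVC is minimized where dAVC/dQ = -36 + 6Q = 0, at Q = 6; min AVC = 116 - 36·6 + 3·6^2 = $8.
P = $296 exceeds min AVC = $8, so the firm stays open.
Set P = MC: 296 = 116 - 72Q + 9Q^2 → -180 - 72Q + 9Q^2 = 0. The roots are Q = -2 and Q = 10; the profit-maximizing output is on the rising part of MC, so Q* = 10.
Check: AVC at Q = 10 is $56 ≤ P, so revenue covers variable cost.
Profit = P·Q − TC = 296·10 − 824 = $2136.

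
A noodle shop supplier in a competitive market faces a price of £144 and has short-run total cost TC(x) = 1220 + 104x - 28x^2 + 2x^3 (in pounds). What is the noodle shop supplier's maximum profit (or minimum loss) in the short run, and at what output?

Profit = -£20 at x = 10

AVC = 104 - 28x + 2x^2 has its minimum £6 at x = 7; price £144 clears that bar, so the firm operates.
MC = 104 - 56x + 6x^2. Setting P = MC and taking the root on the rising branch gives x* = 10.
TR = 144·10 = 1440. TC = 1220 + 240 = 1460. Profit = 1440 − 1460 = -£20.
That loss of £20 beats the £1220 the firm would lose by shutting down; producing recovers £1200 of fixed cost.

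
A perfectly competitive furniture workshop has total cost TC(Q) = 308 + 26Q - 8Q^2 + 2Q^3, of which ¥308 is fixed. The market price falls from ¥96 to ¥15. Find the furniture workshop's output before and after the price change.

AVC = 26 - 8Q + 2Q^2, minimized at Q = 2 where min AVC = ¥18. MC = 26 - 16Q + 6Q^2.
At P = ¥96 ≥ min AVC, set P = MC on the rising branch: Q = 5.
At P = ¥15 < min AVC = ¥18, price no longer covers variable cost at any output, so the firm shuts down: Q = 0.

Output falls from 5 to 0 (the firm shuts down)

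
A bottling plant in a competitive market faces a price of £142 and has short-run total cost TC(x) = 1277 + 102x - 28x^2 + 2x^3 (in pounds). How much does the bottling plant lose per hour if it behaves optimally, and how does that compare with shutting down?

Profit = -£77 at x = 10

AVC = 102 - 28x + 2x^2 has its minimum £4 at x = 7; price £142 clears that bar, so the firm operates.
MC = 102 - 56x + 6x^2. Setting P = MC and taking the root on the rising branch gives x* = 10.
TR = 142·10 = 1420. TC = 1277 + 220 = 1497. Profit = 1420 − 1497 = -£77.
Shutting down would mean losing the fixed cost of £1277, so operating at a loss of £77 is better by £1200.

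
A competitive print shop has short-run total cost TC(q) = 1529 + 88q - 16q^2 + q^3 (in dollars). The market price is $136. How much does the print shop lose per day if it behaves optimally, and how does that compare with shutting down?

AVC = 88 - 16q + q^2 has its minimum $24 at q = 8; price $136 clears that bar, so the firm operates.
MC = 88 - 32q + 3q^2. Setting P = MC and taking the root on the rising branch gives q* = 12.
TR = 136·12 = 1632. TC = 1529 + 480 = 2009. Profit = 1632 − 2009 = -$377.
By producing, the firm covers all variable cost plus $1152 of fixed cost; shutting down would lose the full $1529.

Profit = -$377 at q = 12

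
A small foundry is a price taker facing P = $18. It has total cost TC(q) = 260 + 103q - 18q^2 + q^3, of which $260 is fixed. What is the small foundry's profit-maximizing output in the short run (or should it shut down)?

Shut down

Strip out fixed cost: VC = 103q - 18q^2 + q^3. Then AVC = 103 - 18q + q^2 and MC = 103 - 36q + 3q^2.
AVC hits its minimum where MC = AVC, at q = 9, giving min AVC = 103 - 18·9 + 9^2 = $22.
Since P = $18 < min AVC = $22, price fails to cover variable cost at any output.
The firm minimizes its loss by shutting down and losing only its fixed cost of $260.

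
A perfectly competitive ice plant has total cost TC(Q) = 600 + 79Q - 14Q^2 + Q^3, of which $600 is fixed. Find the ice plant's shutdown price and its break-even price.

Shutdown price = $30; break-even price = $99

AVC = 79 - 14Q + Q^2; minimized at Q = 7, giving min AVC = $30. That is the shutdown price.
ATC = 600/Q + 79 - 14Q + Q^2. Setting dATC/dQ = −600/Q^2 − 14 + 2Q = 0 gives Q = 10 (since 2·10^3 − 14·10^2 = 600).
min ATC = 600/10 + 79 − 14·10 + 10^2 = $99. That is the break-even price.
Between these two prices the firm operates at a loss; above $99 it earns a profit.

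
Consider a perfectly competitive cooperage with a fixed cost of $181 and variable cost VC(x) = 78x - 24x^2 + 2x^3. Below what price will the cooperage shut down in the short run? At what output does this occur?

Short-run supply begins at min AVC. From VC = 78x - 24x^2 + 2x^3, AVC = 78 - 24x + 2x^2.
dAVC/dx = -24 + 4x = 0 gives x = 6. min AVC = 78 - 24·6 + 2·6^2 = 6.
The firm shuts down for any P below $6.

$6 per unit, at x = 6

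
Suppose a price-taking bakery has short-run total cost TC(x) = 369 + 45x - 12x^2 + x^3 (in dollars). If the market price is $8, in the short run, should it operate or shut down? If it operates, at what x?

Strip out fixed cost: VC = 45x - 12x^2 + x^3. Then AVC = 45 - 12x + x^2 and MC = 45 - 24x + 3x^2.
The AVC parabola has its vertex at x = 12/2 = 6, where AVC = 45 - 12·6 + 6^2 = $9.
With P < min AVC ($8 < $9), every unit sold adds to the loss.
Shutting down limits the loss to fixed cost, $369.

Shut down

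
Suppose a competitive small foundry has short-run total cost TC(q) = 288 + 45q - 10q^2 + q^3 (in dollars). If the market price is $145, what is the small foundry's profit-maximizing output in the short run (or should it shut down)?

Produce at q = 10

From TC, MC = TC'(q) = 45 - 20q + 3q^2 and AVC = VC/q = 45 - 10q + q^2.
AVC hits its minimum where MC = AVC, at q = 5, giving min AVC = 45 - 10·5 + 5^2 = $20.
P = $145 exceeds min AVC = $20, so the firm stays open.
Set P = MC: 145 = 45 - 20q + 3q^2 → -100 - 20q + 3q^2 = 0. The roots are q = -10/3 and q = 10; the profit-maximizing output is on the rising part of MC, so q* = 10.
Check: AVC at q = 10 is $45 ≤ P, so revenue covers variable cost.
Profit = P·q − TC = 145·10 − 738 = $712.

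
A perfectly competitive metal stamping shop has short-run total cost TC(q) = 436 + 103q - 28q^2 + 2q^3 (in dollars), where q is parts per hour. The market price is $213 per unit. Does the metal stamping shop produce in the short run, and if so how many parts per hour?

Variable cost is VC = 103q - 28q^2 + 2q^3, so AVC = VC/q = 103 - 28q + 2q^2 and MC = dTC/dq = 103 - 56q + 6q^2.
AVC is minimized where dAVC/dq = -28 + 4q = 0, at q = 7; min AVC = 103 - 28·7 + 2·7^2 = $5.
Since P = $213 ≥ min AVC = $5, price covers variable cost and the firm should produce.
P = MC gives -110 - 56q + 6q^2 = 0, with roots -5/3 and 11. Take the larger (rising MC): q* = 11.
Check: AVC at q = 11 is $37 ≤ P, so revenue covers variable cost.
Profit = P·q − TC = 213·11 − 843 = $1500.

Produce at q = 11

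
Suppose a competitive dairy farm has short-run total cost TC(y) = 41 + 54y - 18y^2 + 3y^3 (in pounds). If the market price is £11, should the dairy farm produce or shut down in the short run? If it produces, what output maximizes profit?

Shut down

Strip out fixed cost: VC = 54y - 18y^2 + 3y^3. Then AVC = 54 - 18y + 3y^2 and MC = 54 - 36y + 9y^2.
AVC is minimized where dAVC/dy = -18 + 6y = 0, at y = 3; min AVC = 54 - 18·3 + 3·3^2 = £27.
P = £11 lies below min AVC = £27; no output level covers variable cost.
The firm minimizes its loss by shutting down and losing only its fixed cost of £41.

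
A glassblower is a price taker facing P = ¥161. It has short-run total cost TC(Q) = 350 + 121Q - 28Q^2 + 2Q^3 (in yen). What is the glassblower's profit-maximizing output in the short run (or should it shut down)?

Strip out fixed cost: VC = 121Q - 28Q^2 + 2Q^3. Then AVC = 121 - 28Q + 2Q^2 and MC = 121 - 56Q + 6Q^2.
The AVC parabola has its vertex at Q = 28/4 = 7, where AVC = 121 - 28·7 + 2·7^2 = ¥23.
Since P = ¥161 ≥ min AVC = ¥23, price covers variable cost and the firm should produce.
Solving P = MC: -40 - 56Q + 6Q^2 = 0 ⇒ Q = -2/3 or 10. On the upward-sloping branch, Q* = 10.
Check: AVC at Q = 10 is ¥41 ≤ P, so revenue covers variable cost.
Profit = P·Q − TC = 161·10 − 760 = ¥850.

Produce at Q = 10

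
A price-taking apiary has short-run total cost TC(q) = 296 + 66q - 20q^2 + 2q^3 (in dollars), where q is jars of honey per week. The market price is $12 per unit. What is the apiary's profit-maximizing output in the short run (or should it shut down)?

Strip out fixed cost: VC = 66q - 20q^2 + 2q^3. Then AVC = 66 - 20q + 2q^2 and MC = 66 - 40q + 6q^2.
AVC hits its minimum where MC = AVC, at q = 5, giving min AVC = 66 - 20·5 + 2·5^2 = $16.
P = $12 lies below min AVC = $16; no output level covers variable cost.
Best response: produce nothing and absorb the $296 fixed cost.

Shut down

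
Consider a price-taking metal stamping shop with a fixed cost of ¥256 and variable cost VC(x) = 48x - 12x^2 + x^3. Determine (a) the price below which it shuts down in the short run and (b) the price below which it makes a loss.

Shutdown price = ¥12; break-even price = ¥48

Shutdown price = min AVC. AVC = 48 - 12x + x^2, with vertex at x = 6 and minimum ¥12.
ATC = 256/x + 48 - 12x + x^2. Setting dATC/dx = −256/x^2 − 12 + 2x = 0 gives x = 8 (since 2·8^3 − 12·8^2 = 256).
min ATC = 256/8 + 48 − 12·8 + 8^2 = ¥48. That is the break-even price.
Between these two prices the firm operates at a loss; above ¥48 it earns a profit.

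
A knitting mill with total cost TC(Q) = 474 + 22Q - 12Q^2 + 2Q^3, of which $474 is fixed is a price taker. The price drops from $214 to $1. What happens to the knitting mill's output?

MC = 22 - 24Q + 6Q^2; the shutdown threshold is min AVC = $4 (at Q = 3).
With P = $214 above the shutdown price, P = MC gives Q = 8.
At P = $1 < min AVC = $4, price no longer covers variable cost at any output, so the firm shuts down: Q = 0.

Output falls from 8 to 0 (the firm shuts down)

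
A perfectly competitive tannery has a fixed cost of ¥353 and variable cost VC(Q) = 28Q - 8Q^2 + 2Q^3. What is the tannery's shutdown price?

¥20 per unit

The shutdown price is the minimum of AVC. VC = 28Q - 8Q^2 + 2Q^3, so AVC = 28 - 8Q + 2Q^2.
At the minimum of AVC, MC = AVC. MC = 28 - 16Q + 6Q^2; setting MC = AVC gives 4Q^2 - 8Q = 0, so Q = 2. min AVC = 20.
So the shutdown price is ¥20.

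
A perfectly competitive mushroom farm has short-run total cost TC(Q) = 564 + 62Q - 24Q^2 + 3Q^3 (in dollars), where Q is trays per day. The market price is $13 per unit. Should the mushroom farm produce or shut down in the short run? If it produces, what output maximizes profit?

Strip out fixed cost: VC = 62Q - 24Q^2 + 3Q^3. Then AVC = 62 - 24Q + 3Q^2 and MC = 62 - 48Q + 9Q^2.
AVC hits its minimum where MC = AVC, at Q = 4, giving min AVC = 62 - 24·4 + 3·4^2 = $14.
Since P = $13 < min AVC = $14, price fails to cover variable cost at any output.
Best response: produce nothing and absorb the $564 fixed cost.

Shut down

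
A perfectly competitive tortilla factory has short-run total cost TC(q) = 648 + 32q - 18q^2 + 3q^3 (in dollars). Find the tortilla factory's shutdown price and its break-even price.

AVC = 32 - 18q + 3q^2; minimized at q = 3, giving min AVC = $5. That is the shutdown price.
ATC = 648/q + 32 - 18q + 3q^2. Setting dATC/dq = −648/q^2 − 18 + 6q = 0 gives q = 6 (since 6·6^3 − 18·6^2 = 648).
min ATC = 648/6 + 32 − 18·6 + 3·6^2 = $140. That is the break-even price.
For $5 ≤ P < $140 the firm produces at a loss; below $5 it shuts down.

Shutdown price = $5; break-even price = $140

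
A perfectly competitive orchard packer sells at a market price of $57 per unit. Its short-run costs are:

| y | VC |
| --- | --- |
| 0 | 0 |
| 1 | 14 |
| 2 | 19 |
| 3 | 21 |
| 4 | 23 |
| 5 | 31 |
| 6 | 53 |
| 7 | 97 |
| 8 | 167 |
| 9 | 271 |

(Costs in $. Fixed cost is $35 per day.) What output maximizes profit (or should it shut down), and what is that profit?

y = 7; profit = $267

Profit at each row (π = 57y − TC): y=0: -35; y=1: 8; y=2: 60; y=3: 115; y=4: 170; y=5: 219; y=6: 254; y=7: 267; y=8: 254; y=9: 207.
Profit is maximized at y = 7. AVC there is 97/7 = $13.86 ≤ P, so producing beats shutting down (which would give -$35).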